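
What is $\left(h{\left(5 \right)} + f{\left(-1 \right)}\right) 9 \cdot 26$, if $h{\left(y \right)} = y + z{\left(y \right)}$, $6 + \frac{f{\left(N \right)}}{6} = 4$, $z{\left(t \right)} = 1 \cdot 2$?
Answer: $-1170$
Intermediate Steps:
$z{\left(t \right)} = 2$
$f{\left(N \right)} = -12$ ($f{\left(N \right)} = -36 + 6 \cdot 4 = -36 + 24 = -12$)
$h{\left(y \right)} = 2 + y$ ($h{\left(y \right)} = y + 2 = 2 + y$)
$\left(h{\left(5 \right)} + f{\left(-1 \right)}\right) 9 \cdot 26 = \left(\left(2 + 5\right) - 12\right) 9 \cdot 26 = \left(7 - 12\right) 9 \cdot 26 = \left(-5\right) 9 \cdot 26 = \left(-45\right) 26 = -1170$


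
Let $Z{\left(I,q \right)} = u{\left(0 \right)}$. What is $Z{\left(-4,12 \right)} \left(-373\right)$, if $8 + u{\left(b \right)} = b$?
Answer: $2984$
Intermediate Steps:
$u{\left(b \right)} = -8 + b$
$Z{\left(I,q \right)} = -8$ ($Z{\left(I,q \right)} = -8 + 0 = -8$)
$Z{\left(-4,12 \right)} \left(-373\right) = \left(-8\right) \left(-373\right) = 2984$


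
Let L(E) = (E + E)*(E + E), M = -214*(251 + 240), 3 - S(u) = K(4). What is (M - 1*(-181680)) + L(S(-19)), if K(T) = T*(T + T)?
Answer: 79970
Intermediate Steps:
K(T) = 2*T² (K(T) = T*(2*T) = 2*T²)
S(u) = -29 (S(u) = 3 - 2*4² = 3 - 2*16 = 3 - 1*32 = 3 - 32 = -29)
M = -105074 (M = -214*491 = -105074)
L(E) = 4*E² (L(E) = (2*E)*(2*E) = 4*E²)
(M - 1*(-181680)) + L(S(-19)) = (-105074 - 1*(-181680)) + 4*(-29)² = (-105074 + 181680) + 4*841 = 76606 + 3364 = 79970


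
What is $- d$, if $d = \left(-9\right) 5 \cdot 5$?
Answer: $225$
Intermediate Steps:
$d = -225$ ($d = \left(-45\right) 5 = -225$)
$- d = \left(-1\right) \left(-225\right) = 225$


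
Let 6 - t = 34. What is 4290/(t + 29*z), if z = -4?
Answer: -715/24 ≈ -29.792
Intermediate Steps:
t = -28 (t = 6 - 1*34 = 6 - 34 = -28)
4290/(t + 29*z) = 4290/(-28 + 29*(-4)) = 4290/(-28 - 116) = 4290/(-144) = 4290*(-1/144) = -715/24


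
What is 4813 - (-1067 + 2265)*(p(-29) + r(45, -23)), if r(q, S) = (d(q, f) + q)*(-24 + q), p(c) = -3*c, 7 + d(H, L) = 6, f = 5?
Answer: -1206365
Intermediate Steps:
d(H, L) = -1 (d(H, L) = -7 + 6 = -1)
r(q, S) = (-1 + q)*(-24 + q)
4813 - (-1067 + 2265)*(p(-29) + r(45, -23)) = 4813 - (-1067 + 2265)*(-3*(-29) + (24 + 45² - 25*45)) = 4813 - 1198*(87 + (24 + 2025 - 1125)) = 4813 - 1198*(87 + 924) = 4813 - 1198*1011 = 4813 - 1*1211178 = 4813 - 1211178 = -1206365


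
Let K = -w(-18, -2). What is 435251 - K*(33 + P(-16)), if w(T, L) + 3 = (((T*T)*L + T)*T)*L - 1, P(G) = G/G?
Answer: -380069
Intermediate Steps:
P(G) = 1
w(T, L) = -4 + L*T*(T + L*T**2) (w(T, L) = -3 + ((((T*T)*L + T)*T)*L - 1) = -3 + (((T**2*L + T)*T)*L - 1) = -3 + (((L*T**2 + T)*T)*L - 1) = -3 + (((T + L*T**2)*T)*L - 1) = -3 + ((T*(T + L*T**2))*L - 1) = -3 + (L*T*(T + L*T**2) - 1) = -3 + (-1 + L*T*(T + L*T**2)) = -4 + L*T*(T + L*T**2))
K = 23980 (K = -(-4 - 2*(-18)**2 + (-2)**2*(-18)**3) = -(-4 - 2*324 + 4*(-5832)) = -(-4 - 648 - 23328) = -1*(-23980) = 23980)
435251 - K*(33 + P(-16)) = 435251 - 23980*(33 + 1) = 435251 - 23980*34 = 435251 - 1*815320 = 435251 - 815320 = -380069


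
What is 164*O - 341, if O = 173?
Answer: 28031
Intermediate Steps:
164*O - 341 = 164*173 - 341 = 28372 - 341 = 28031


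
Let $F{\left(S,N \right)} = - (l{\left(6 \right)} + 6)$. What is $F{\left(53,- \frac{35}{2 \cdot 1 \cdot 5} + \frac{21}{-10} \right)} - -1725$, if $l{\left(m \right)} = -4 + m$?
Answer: $1717$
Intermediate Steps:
$F{\left(S,N \right)} = -8$ ($F{\left(S,N \right)} = - (\left(-4 + 6\right) + 6) = - (2 + 6) = \left(-1\right) 8 = -8$)
$F{\left(53,- \frac{35}{2 \cdot 1 \cdot 5} + \frac{21}{-10} \right)} - -1725 = -8 - -1725 = -8 + 1725 = 1717$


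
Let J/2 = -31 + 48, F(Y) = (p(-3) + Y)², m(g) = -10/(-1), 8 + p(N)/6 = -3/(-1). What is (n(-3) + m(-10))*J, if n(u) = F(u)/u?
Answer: -12002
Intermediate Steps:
p(N) = -30 (p(N) = -48 + 6*(-3/(-1)) = -48 + 6*(-3*(-1)) = -48 + 6*3 = -48 + 18 = -30)
m(g) = 10 (m(g) = -10*(-1) = 10)
F(Y) = (-30 + Y)²
J = 34 (J = 2*(-31 + 48) = 2*17 = 34)
n(u) = (-30 + u)²/u
(n(-3) + m(-10))*J = ((-30 - 3)²/(-3) + 10)*34 = (-⅓*(-33)² + 10)*34 = (-⅓*1089 + 10)*34 = (-363 + 10)*34 = -353*34 = -12002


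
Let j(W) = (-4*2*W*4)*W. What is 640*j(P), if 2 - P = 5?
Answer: -184320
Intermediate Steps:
P = -3 (P = 2 - 1*5 = 2 - 5 = -3)
j(W) = -32*W² (j(W) = (-32*W)*W = -32*W²)
640*j(P) = 640*(-32*(-3)²) = 640*(-32*9) = 640*(-288) = -184320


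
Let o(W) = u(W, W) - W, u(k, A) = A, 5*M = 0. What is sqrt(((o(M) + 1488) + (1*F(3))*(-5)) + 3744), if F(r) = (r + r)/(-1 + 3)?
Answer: sqrt(5217) ≈ 72.229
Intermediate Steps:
M = 0 (M = (1/5)*0 = 0)
F(r) = r (F(r) = (2*r)/2 = (2*r)*(1/2) = r)
o(W) = 0 (o(W) = W - W = 0)
sqrt(((o(M) + 1488) + (1*F(3))*(-5)) + 3744) = sqrt(((0 + 1488) + (1*3)*(-5)) + 3744) = sqrt((1488 + 3*(-5)) + 3744) = sqrt((1488 - 15) + 3744) = sqrt(1473 + 3744) = sqrt(5217)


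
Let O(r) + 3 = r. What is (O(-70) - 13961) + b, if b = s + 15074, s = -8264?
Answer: -7224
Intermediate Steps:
O(r) = -3 + r
b = 6810 (b = -8264 + 15074 = 6810)
(O(-70) - 13961) + b = ((-3 - 70) - 13961) + 6810 = (-73 - 13961) + 6810 = -14034 + 6810 = -7224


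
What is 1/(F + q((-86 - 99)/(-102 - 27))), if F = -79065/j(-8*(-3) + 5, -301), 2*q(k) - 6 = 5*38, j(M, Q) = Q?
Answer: 43/15509 ≈ 0.0027726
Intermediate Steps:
q(k) = 98 (q(k) = 3 + (5*38)/2 = 3 + (½)*190 = 3 + 95 = 98)
F = 11295/43 (F = -79065/(-301) = -79065*(-1/301) = 11295/43 ≈ 262.67)
1/(F + q((-86 - 99)/(-102 - 27))) = 1/(11295/43 + 98) = 1/(15509/43) = 43/15509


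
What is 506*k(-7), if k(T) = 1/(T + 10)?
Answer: 506/3 ≈ 168.67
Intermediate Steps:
k(T) = 1/(10 + T)
506*k(-7) = 506/(10 - 7) = 506/3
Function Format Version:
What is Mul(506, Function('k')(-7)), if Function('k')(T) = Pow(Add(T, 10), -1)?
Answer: Rational(506, 3) ≈ 168.67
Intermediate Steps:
Function('k')(T) = Pow(Add(10, T), -1)
Mul(506, Function('k')(-7)) = Mul(506, Pow(Add(10, -7), -1)) = Mul(506, Pow(3, -1)) = Mul(506, Rational(1, 3)) = Rational(506, 3)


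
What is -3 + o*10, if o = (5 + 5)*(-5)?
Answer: -503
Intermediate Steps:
o = -50 (o = 10*(-5) = -50)
-3 + o*10 = -3 - 50*10 = -3 - 500 = -503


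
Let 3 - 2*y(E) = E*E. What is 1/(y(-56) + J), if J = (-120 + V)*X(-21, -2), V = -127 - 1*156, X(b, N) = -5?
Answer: 2/897 ≈ 0.0022297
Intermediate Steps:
V = -283 (V = -127 - 156 = -283)
y(E) = 3/2 - E**2/2 (y(E) = 3/2 - E*E/2 = 3/2 - E**2/2)
J = 2015 (J = (-120 - 283)*(-5) = -403*(-5) = 2015)
1/(y(-56) + J) = 1/((3/2 - 1/2*(-56)**2) + 2015) = 1/((3/2 - 1/2*3136) + 2015) = 1/((3/2 - 1568) + 2015) = 1/(-3133/2 + 2015) = 1/(897/2) = 2/897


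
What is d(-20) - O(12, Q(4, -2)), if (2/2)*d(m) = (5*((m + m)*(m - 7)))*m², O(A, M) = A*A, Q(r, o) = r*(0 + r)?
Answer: 2159856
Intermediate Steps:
Q(r, o) = r² (Q(r, o) = r*r = r²)
O(A, M) = A²
d(m) = 10*m³*(-7 + m) (d(m) = (5*((m + m)*(m - 7)))*m² = (5*((2*m)*(-7 + m)))*m² = (5*(2*m*(-7 + m)))*m² = (10*m*(-7 + m))*m² = 10*m³*(-7 + m))
d(-20) - O(12, Q(4, -2)) = 10*(-20)³*(-7 - 20) - 1*12² = 10*(-8000)*(-27) - 1*144 = 2160000 - 144 = 2159856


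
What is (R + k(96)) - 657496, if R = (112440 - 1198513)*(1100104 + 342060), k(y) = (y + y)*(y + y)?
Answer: -1566296002604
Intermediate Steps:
k(y) = 4*y**2 (k(y) = (2*y)*(2*y) = 4*y**2)
R = -1566295381972 (R = -1086073*1442164 = -1566295381972)
(R + k(96)) - 657496 = (-1566295381972 + 4*96**2) - 657496 = (-1566295381972 + 4*9216) - 657496 = (-1566295381972 + 36864) - 657496 = -1566295345108 - 657496 = -1566296002604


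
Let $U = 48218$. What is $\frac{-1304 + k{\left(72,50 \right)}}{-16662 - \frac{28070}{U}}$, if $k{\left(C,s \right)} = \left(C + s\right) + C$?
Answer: $\frac{26760990}{401718193} \approx 0.066616$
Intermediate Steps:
$k{\left(C,s \right)} = s + 2 C$
$\frac{-1304 + k{\left(72,50 \right)}}{-16662 - \frac{28070}{U}} = \frac{-1304 + \left(50 + 2 \cdot 72\right)}{-16662 - \frac{28070}{48218}} = \frac{-1304 + \left(50 + 144\right)}{-16662 - \frac{14035}{24109}} = \frac{-1304 + 194}{-16662 - \frac{14035}{24109}} = - \frac{1110}{- \frac{401718193}{24109}} = \left(-1110\right) \left(- \frac{24109}{401718193}\right) = \frac{26760990}{401718193}$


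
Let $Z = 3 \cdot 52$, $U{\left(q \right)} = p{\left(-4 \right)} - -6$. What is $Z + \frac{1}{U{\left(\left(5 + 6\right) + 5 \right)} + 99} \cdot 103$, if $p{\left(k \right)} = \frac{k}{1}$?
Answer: $\frac{15859}{101} \approx 157.02$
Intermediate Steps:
$p{\left(k \right)} = k$ ($p{\left(k \right)} = k 1 = k$)
$U{\left(q \right)} = 2$ ($U{\left(q \right)} = -4 - -6 = -4 + 6 = 2$)
$Z = 156$
$Z + \frac{1}{U{\left(\left(5 + 6\right) + 5 \right)} + 99} \cdot 103 = 156 + \frac{1}{2 + 99} \cdot 103 = 156 + \frac{1}{101} \cdot 103 = 156 + \frac{103}{101} = \frac{15859}{101}$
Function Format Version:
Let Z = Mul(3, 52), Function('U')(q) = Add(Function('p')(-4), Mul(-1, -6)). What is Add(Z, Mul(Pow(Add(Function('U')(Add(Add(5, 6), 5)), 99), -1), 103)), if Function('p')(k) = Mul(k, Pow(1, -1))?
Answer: Rational(15859, 101) ≈ 157.02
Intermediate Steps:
Function('p')(k) = k (Function('p')(k) = Mul(k, 1) = k)
Function('U')(q) = 2 (Function('U')(q) = Add(-4, Mul(-1, -6)) = Add(-4, 6) = 2)
Z = 156
Add(Z, Mul(Pow(Add(Function('U')(Add(Add(5, 6), 5)), 99), -1), 103)) = Add(156, Mul(Pow(Add(2, 99), -1), 103)) = Add(156, Mul(Pow(101, -1), 103)) = Add(156, Mul(Rational(1, 101), 103)) = Add(156, Rational(103, 101)) = Rational(15859, 101)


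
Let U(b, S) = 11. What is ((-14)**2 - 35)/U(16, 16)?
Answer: 161/11 ≈ 14.636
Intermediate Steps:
((-14)**2 - 35)/U(16, 16) = ((-14)**2 - 35)/11 = (196 - 35)*(1/11) = 161*(1/11) = 161/11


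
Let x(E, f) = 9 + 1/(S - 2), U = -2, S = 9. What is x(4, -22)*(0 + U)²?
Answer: 256/7 ≈ 36.571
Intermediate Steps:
x(E, f) = 64/7 (x(E, f) = 9 + 1/(9 - 2) = 9 + 1/7 = 9 + ⅐ = 64/7)
x(4, -22)*(0 + U)² = 64*(0 - 2)²/7 = (64/7)*(-2)² = (64/7)*4 = 256/7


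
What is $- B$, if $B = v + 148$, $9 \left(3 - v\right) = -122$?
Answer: $- \frac{1481}{9} \approx -164.56$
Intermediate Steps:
$v = \frac{149}{9}$ ($v = 3 - - \frac{122}{9} = 3 + \frac{122}{9} = \frac{149}{9} \approx 16.556$)
$B = \frac{1481}{9}$ ($B = \frac{149}{9} + 148 = \frac{1481}{9} \approx 164.56$)
$- B = \left(-1\right) \frac{1481}{9} = - \frac{1481}{9}$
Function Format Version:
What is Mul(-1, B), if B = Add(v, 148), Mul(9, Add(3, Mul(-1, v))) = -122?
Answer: Rational(-1481, 9) ≈ -164.56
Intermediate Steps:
v = Rational(149, 9) (v = Add(3, Mul(Rational(-1, 9), -122)) = Add(3, Rational(122, 9)) = Rational(149, 9) ≈ 16.556)
B = Rational(1481, 9) (B = Add(Rational(149, 9), 148) = Rational(1481, 9) ≈ 164.56)
Mul(-1, B) = Mul(-1, Rational(1481, 9)) = Rational(-1481, 9)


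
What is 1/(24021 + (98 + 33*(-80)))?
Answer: 1/21479 ≈ 4.6557e-5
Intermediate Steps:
1/(24021 + (98 + 33*(-80))) = 1/(24021 + (98 - 2640)) = 1/(24021 - 2542) = 1/21479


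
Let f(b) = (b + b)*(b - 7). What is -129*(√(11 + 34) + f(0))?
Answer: -387*√5 ≈ -865.36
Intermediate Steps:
f(b) = 2*b*(-7 + b) (f(b) = (2*b)*(-7 + b) = 2*b*(-7 + b))
-129*(√(11 + 34) + f(0)) = -129*(√(11 + 34) + 2*0*(-7 + 0)) = -129*(√45 + 2*0*(-7)) = -129*(3*√5 + 0) = -387*√5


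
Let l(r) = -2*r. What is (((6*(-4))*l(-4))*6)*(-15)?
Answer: 17280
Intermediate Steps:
(((6*(-4))*l(-4))*6)*(-15) = (((6*(-4))*(-2*(-4)))*6)*(-15) = (-24*8*6)*(-15) = -192*6*(-15) = -1152*(-15) = 17280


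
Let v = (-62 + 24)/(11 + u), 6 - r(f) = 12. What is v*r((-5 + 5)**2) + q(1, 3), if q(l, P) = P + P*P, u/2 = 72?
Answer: 2088/155 ≈ 13.471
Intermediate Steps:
u = 144 (u = 2*72 = 144)
r(f) = -6 (r(f) = 6 - 1*12 = 6 - 12 = -6)
q(l, P) = P + P**2
v = -38/155 (v = (-62 + 24)/(11 + 144) = -38/155 ≈ -0.24516)
v*r((-5 + 5)**2) + q(1, 3) = -38/155*(-6) + 3*(1 + 3) = 228/155 + 3*4 = 228/155 + 12 = 2088/155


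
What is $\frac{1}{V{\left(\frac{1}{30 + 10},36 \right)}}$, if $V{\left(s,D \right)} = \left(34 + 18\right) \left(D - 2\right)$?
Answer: $\frac{1}{1768} \approx 0.00056561$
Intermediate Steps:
$V{\left(s,D \right)} = -104 + 52 D$ ($V{\left(s,D \right)} = 52 \left(-2 + D\right) = -104 + 52 D$)
$\frac{1}{V{\left(\frac{1}{30 + 10},36 \right)}} = \frac{1}{-104 + 52 \cdot 36} = \frac{1}{-104 + 1872} = \frac{1}{1768}$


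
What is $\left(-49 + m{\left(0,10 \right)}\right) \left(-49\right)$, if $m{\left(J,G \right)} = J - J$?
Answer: $2401$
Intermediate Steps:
$m{\left(J,G \right)} = 0$
$\left(-49 + m{\left(0,10 \right)}\right) \left(-49\right) = \left(-49 + 0\right) \left(-49\right) = \left(-49\right) \left(-49\right) = 2401$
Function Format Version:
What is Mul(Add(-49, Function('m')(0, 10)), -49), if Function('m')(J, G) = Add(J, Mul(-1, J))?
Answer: 2401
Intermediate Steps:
Function('m')(J, G) = 0
Mul(Add(-49, Function('m')(0, 10)), -49) = Mul(Add(-49, 0), -49) = Mul(-49, -49) = 2401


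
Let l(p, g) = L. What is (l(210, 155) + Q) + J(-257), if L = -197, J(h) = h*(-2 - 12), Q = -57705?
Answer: -54304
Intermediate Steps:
J(h) = -14*h (J(h) = h*(-14) = -14*h)
l(p, g) = -197
(l(210, 155) + Q) + J(-257) = (-197 - 57705) - 14*(-257) = -57902 + 3598 = -54304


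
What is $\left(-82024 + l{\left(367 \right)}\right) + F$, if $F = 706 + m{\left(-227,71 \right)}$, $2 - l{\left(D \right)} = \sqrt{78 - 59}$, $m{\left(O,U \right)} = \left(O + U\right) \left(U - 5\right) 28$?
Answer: $-369604 - \sqrt{19} \approx -3.6961 \cdot 10^{5}$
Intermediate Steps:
$m{\left(O,U \right)} = 28 \left(-5 + U\right) \left(O + U\right)$ ($m{\left(O,U \right)} = \left(O + U\right) \left(-5 + U\right) 28 = \left(-5 + U\right) \left(O + U\right) 28 = 28 \left(-5 + U\right) \left(O + U\right)$)
$l{\left(D \right)} = 2 - \sqrt{19}$ ($l{\left(D \right)} = 2 - \sqrt{78 - 59} = 2 - \sqrt{19}$)
$F = -287582$ ($F = 706 + \left(\left(-140\right) \left(-227\right) - 9940 + 28 \cdot 71^{2} + 28 \left(-227\right) 71\right) = 706 + \left(31780 - 9940 + 28 \cdot 5041 - 451276\right) = 706 + \left(31780 - 9940 + 141148 - 451276\right) = 706 - 288288 = -287582$)
$\left(-82024 + l{\left(367 \right)}\right) + F = \left(-82024 + \left(2 - \sqrt{19}\right)\right) - 287582 = \left(-82022 - \sqrt{19}\right) - 287582 = -369604 - \sqrt{19}$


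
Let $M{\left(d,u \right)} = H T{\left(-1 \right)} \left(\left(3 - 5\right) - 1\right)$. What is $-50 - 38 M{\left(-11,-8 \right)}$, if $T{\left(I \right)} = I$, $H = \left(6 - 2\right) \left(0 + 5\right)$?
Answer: $-2330$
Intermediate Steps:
$H = 20$ ($H = 4 \cdot 5 = 20$)
$M{\left(d,u \right)} = 60$ ($M{\left(d,u \right)} = 20 \left(-1\right) \left(\left(3 - 5\right) - 1\right) = - 20 \left(-2 - 1\right) = \left(-20\right) \left(-3\right) = 60$)
$-50 - 38 M{\left(-11,-8 \right)} = -50 - 2280 = -2330$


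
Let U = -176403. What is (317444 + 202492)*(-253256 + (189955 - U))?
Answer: 58805801472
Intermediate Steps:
(317444 + 202492)*(-253256 + (189955 - U)) = (317444 + 202492)*(-253256 + (189955 - 1*(-176403))) = 519936*(-253256 + (189955 + 176403)) = 519936*(-253256 + 366358) = 519936*113102 = 58805801472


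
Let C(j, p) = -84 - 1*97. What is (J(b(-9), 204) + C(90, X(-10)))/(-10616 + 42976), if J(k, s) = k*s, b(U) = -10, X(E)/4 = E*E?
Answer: -2221/32360 ≈ -0.068634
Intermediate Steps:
X(E) = 4*E**2 (X(E) = 4*(E*E) = 4*E**2)
C(j, p) = -181 (C(j, p) = -84 - 97 = -181)
(J(b(-9), 204) + C(90, X(-10)))/(-10616 + 42976) = (-10*204 - 181)/(-10616 + 42976) = (-2040 - 181)/32360 = -2221*1/32360 = -2221/32360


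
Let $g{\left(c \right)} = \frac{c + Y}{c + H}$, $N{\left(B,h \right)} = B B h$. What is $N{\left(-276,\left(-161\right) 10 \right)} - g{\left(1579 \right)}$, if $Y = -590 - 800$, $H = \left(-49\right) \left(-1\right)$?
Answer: $- \frac{199663390269}{1628} \approx -1.2264 \cdot 10^{8}$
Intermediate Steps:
$H = 49$
$Y = -1390$ ($Y = -590 - 800 = -1390$)
$N{\left(B,h \right)} = h B^{2}$ ($N{\left(B,h \right)} = B^{2} h = h B^{2}$)
$g{\left(c \right)} = \frac{-1390 + c}{49 + c}$ ($g{\left(c \right)} = \frac{c - 1390}{c + 49} = \frac{-1390 + c}{49 + c}$)
$N{\left(-276,\left(-161\right) 10 \right)} - g{\left(1579 \right)} = \left(-161\right) 10 \left(-276\right)^{2} - \frac{-1390 + 1579}{49 + 1579} = \left(-1610\right) 76176 - \frac{1}{1628} \cdot 189 = -122643360 - \frac{1}{1628} \cdot 189 = -122643360 - \frac{189}{1628} = - \frac{199663390269}{1628}$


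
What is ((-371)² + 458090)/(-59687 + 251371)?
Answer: 595731/191684 ≈ 3.1079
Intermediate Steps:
((-371)² + 458090)/(-59687 + 251371) = (137641 + 458090)/191684 = 595731*(1/191684) = 595731/191684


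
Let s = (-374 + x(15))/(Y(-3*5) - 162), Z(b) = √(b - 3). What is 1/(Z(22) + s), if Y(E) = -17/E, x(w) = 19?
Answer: -12849225/82273186 + 5822569*√19/82273186 ≈ 0.15231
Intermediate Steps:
Z(b) = √(-3 + b)
s = 5325/2413 (s = (-374 + 19)/(-17/((-3*5)) - 162) = -355/(-17/(-15) - 162) = -355/(-17*(-1/15) - 162) = -355/(17/15 - 162) = -355/(-2413/15) = -355*(-15/2413) = 5325/2413 ≈ 2.2068)
1/(Z(22) + s) = 1/(√(-3 + 22) + 5325/2413) = 1/(√19 + 5325/2413) = 1/(5325/2413 + √19)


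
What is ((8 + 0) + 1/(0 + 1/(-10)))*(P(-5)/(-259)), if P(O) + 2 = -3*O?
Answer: 26/259 ≈ 0.10039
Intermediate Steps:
P(O) = -2 - 3*O
((8 + 0) + 1/(0 + 1/(-10)))*(P(-5)/(-259)) = ((8 + 0) + 1/(0 + 1/(-10)))*((-2 - 3*(-5))/(-259)) = (8 + 1/(0 - 1/10))*((-2 + 15)*(-1/259)) = (8 + 1/(-1/10))*(13*(-1/259)) = (8 - 10)*(-13/259) = -2*(-13/259) = 26/259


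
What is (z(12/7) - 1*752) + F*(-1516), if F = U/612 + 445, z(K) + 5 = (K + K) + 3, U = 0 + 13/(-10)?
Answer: -7233184331/10710 ≈ -6.7537e+5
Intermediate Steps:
U = -13/10 (U = 0 + 13*(-⅒) = 0 - 13/10 = -13/10 ≈ -1.3000)
z(K) = -2 + 2*K (z(K) = -5 + ((K + K) + 3) = -5 + (2*K + 3) = -5 + (3 + 2*K) = -2 + 2*K)
F = 2723387/6120 (F = -13/10/612 + 445 = -13/10*1/612 + 445 = -13/6120 + 445 = 2723387/6120 ≈ 445.00)
(z(12/7) - 1*752) + F*(-1516) = ((-2 + 2*(12/7)) - 1*752) + (2723387/6120)*(-1516) = ((-2 + 2*(12*(⅐))) - 752) - 1032163673/1530 = ((-2 + 2*(12/7)) - 752) - 1032163673/1530 = ((-2 + 24/7) - 752) - 1032163673/1530 = (10/7 - 752) - 1032163673/1530 = -5254/7 - 1032163673/1530 = -7233184331/10710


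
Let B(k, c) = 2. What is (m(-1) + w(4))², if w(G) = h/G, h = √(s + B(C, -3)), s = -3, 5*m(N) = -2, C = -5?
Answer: 39/400 - I/5 ≈ 0.0975 - 0.2*I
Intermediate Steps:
m(N) = -⅖ (m(N) = (⅕)*(-2) = -⅖)
h = I (h = √(-3 + 2) = √(-1) = I ≈ 1.0*I)
w(G) = I/G
(m(-1) + w(4))² = (-⅖ + I/4)²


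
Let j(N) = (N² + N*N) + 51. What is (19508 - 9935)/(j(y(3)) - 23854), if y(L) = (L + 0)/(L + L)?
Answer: -19146/47605 ≈ -0.40218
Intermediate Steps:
y(L) = ½ (y(L) = L/((2*L)) = L*(1/(2*L)) = ½)
j(N) = 51 + 2*N² (j(N) = (N² + N²) + 51 = 2*N² + 51 = 51 + 2*N²)
(19508 - 9935)/(j(y(3)) - 23854) = (19508 - 9935)/((51 + 2*(½)²) - 23854) = 9573/((51 + 2*(¼)) - 23854) = 9573/((51 + ½) - 23854) = 9573/(103/2 - 23854) = 9573/(-47605/2) = 9573*(-2/47605) = -19146/47605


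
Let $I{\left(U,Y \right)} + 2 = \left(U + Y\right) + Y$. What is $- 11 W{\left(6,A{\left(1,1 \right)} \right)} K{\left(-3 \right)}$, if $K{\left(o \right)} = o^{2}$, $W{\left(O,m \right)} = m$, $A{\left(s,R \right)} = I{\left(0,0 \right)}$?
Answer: $198$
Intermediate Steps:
$I{\left(U,Y \right)} = -2 + U + 2 Y$ ($I{\left(U,Y \right)} = -2 + \left(\left(U + Y\right) + Y\right) = -2 + \left(U + 2 Y\right) = -2 + U + 2 Y$)
$A{\left(s,R \right)} = -2$ ($A{\left(s,R \right)} = -2 + 0 + 2 \cdot 0 = -2 + 0 + 0 = -2$)
$- 11 W{\left(6,A{\left(1,1 \right)} \right)} K{\left(-3 \right)} = \left(-11\right) \left(-2\right) \left(-3\right)^{2} = 22 \cdot 9 = 198$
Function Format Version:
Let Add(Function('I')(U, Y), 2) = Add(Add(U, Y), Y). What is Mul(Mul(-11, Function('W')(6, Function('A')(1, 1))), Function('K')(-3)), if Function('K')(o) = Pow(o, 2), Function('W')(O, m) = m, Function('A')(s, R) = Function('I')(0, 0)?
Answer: 198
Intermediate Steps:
Function('I')(U, Y) = Add(-2, U, Mul(2, Y)) (Function('I')(U, Y) = Add(-2, Add(Add(U, Y), Y)) = Add(-2, Add(U, Mul(2, Y))) = Add(-2, U, Mul(2, Y)))
Function('A')(s, R) = -2 (Function('A')(s, R) = Add(-2, 0, Mul(2, 0)) = Add(-2, 0, 0) = -2)
Mul(Mul(-11, Function('W')(6, Function('A')(1, 1))), Function('K')(-3)) = Mul(Mul(-11, -2), Pow(-3, 2)) = Mul(22, 9) = 198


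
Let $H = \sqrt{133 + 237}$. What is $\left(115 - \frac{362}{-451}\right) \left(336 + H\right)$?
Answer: $\frac{17548272}{451} + \frac{52227 \sqrt{370}}{451} \approx 41137.0$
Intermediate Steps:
$H = \sqrt{370} \approx 19.235$
$\left(115 - \frac{362}{-451}\right) \left(336 + H\right) = \left(115 - \frac{362}{-451}\right) \left(336 + \sqrt{370}\right) = \left(115 - - \frac{362}{451}\right) \left(336 + \sqrt{370}\right) = \left(115 + \frac{362}{451}\right) \left(336 + \sqrt{370}\right) = \frac{52227 \left(336 + \sqrt{370}\right)}{451} = \frac{17548272}{451} + \frac{52227 \sqrt{370}}{451}$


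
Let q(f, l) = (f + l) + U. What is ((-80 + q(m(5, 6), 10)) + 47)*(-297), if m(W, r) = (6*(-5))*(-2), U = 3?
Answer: -11880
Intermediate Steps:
m(W, r) = 60 (m(W, r) = -30*(-2) = 60)
q(f, l) = 3 + f + l (q(f, l) = (f + l) + 3 = 3 + f + l)
((-80 + q(m(5, 6), 10)) + 47)*(-297) = ((-80 + (3 + 60 + 10)) + 47)*(-297) = ((-80 + 73) + 47)*(-297) = (-7 + 47)*(-297) = 40*(-297) = -11880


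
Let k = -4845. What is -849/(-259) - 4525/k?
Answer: 1057076/250971 ≈ 4.2119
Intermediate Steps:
-849/(-259) - 4525/k = -849/(-259) - 4525/(-4845) = -849*(-1/259) - 4525*(-1/4845) = 849/259 + 905/969 = 1057076/250971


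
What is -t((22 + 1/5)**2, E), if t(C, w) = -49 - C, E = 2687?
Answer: 13546/25 ≈ 541.84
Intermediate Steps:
-t((22 + 1/5)**2, E) = -(-49 - (22 + 1/5)**2) = -(-49 - (111/5)**2) = -(-49 - 1*12321/25) = -(-49 - 12321/25) = -1*(-13546/25) = 13546/25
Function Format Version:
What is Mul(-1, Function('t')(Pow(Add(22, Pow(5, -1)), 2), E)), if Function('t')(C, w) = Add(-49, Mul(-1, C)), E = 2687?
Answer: Rational(13546, 25) ≈ 541.84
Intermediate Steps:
Mul(-1, Function('t')(Pow(Add(22, Pow(5, -1)), 2), E)) = Mul(-1, Add(-49, Mul(-1, Pow(Add(22, Pow(5, -1)), 2)))) = Mul(-1, Add(-49, Mul(-1, Pow(Add(22, Rational(1, 5)), 2)))) = Mul(-1, Add(-49, Mul(-1, Pow(Rational(111, 5), 2)))) = Mul(-1, Add(-49, Mul(-1, Rational(12321, 25)))) = Mul(-1, Add(-49, Rational(-12321, 25))) = Mul(-1, Rational(-13546, 25)) = Rational(13546, 25)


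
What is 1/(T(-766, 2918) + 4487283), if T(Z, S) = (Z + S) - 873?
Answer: 1/4488562 ≈ 2.2279e-7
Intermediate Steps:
T(Z, S) = -873 + S + Z (T(Z, S) = (S + Z) - 873 = -873 + S + Z)
1/(T(-766, 2918) + 4487283) = 1/((-873 + 2918 - 766) + 4487283) = 1/(1279 + 4487283) = 1/4488562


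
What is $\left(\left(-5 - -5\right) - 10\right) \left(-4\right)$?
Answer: $40$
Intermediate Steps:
$\left(\left(-5 - -5\right) - 10\right) \left(-4\right) = \left(\left(-5 + 5\right) - 10\right) \left(-4\right) = \left(0 - 10\right) \left(-4\right) = \left(-10\right) \left(-4\right) = 40$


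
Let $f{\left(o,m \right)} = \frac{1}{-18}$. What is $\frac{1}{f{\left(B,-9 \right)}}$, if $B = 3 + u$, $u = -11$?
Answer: $-18$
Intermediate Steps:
$B = -8$ ($B = 3 - 11 = -8$)
$f{\left(o,m \right)} = - \frac{1}{18}$
$\frac{1}{f{\left(B,-9 \right)}} = \frac{1}{- \frac{1}{18}} = -18$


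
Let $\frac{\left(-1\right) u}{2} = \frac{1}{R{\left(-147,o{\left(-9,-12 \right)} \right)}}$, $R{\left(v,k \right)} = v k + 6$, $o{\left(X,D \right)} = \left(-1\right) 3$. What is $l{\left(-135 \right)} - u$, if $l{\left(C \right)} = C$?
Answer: $- \frac{60343}{447} \approx -135.0$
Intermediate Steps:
$o{\left(X,D \right)} = -3$
$R{\left(v,k \right)} = 6 + k v$ ($R{\left(v,k \right)} = k v + 6 = 6 + k v$)
$u = - \frac{2}{447}$ ($u = - \frac{2}{6 - -441} = - \frac{2}{6 + 441} = - \frac{2}{447} \approx -0.0044743$)
$l{\left(-135 \right)} - u = -135 - - \frac{2}{447} = -135 + \frac{2}{447} = - \frac{60343}{447}$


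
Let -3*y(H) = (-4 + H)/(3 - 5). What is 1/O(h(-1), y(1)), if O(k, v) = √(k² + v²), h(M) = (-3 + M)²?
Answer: 2*√41/205 ≈ 0.062469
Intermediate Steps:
y(H) = -⅔ + H/6 (y(H) = -(-4 + H)/(3*(3 - 5)) = -(-4 + H)/(3*(-2)) = -(-4 + H)*(-1)/(3*2) = -(2 - H/2)/3 = -⅔ + H/6)
1/O(h(-1), y(1)) = 1/(√(((-3 - 1)²)² + (-⅔ + (⅙)*1)²)) = 1/(√(((-4)²)² + (-⅔ + ⅙)²)) = 1/(√(16² + (-½)²)) = 1/(√(256 + ¼)) = 1/(√(1025/4)) = 1/(5*√41/2) = 2*√41/205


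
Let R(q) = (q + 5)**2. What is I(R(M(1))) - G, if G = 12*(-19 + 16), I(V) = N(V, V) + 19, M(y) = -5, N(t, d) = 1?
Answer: 56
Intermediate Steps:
R(q) = (5 + q)**2
I(V) = 20 (I(V) = 1 + 19 = 20)
G = -36 (G = 12*(-3) = -36)
I(R(M(1))) - G = 20 - 1*(-36) = 20 + 36 = 56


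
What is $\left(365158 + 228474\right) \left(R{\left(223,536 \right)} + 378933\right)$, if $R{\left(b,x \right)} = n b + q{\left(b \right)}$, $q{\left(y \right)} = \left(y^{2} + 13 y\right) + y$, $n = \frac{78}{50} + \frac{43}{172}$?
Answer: $\frac{6414010179304}{25} \approx 2.5656 \cdot 10^{11}$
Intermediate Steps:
$n = \frac{181}{100}$ ($n = 78 \cdot \frac{1}{50} + 43 \cdot \frac{1}{172} = \frac{39}{25} + \frac{1}{4} = \frac{181}{100} \approx 1.81$)
$q{\left(y \right)} = y^{2} + 14 y$
$R{\left(b,x \right)} = \frac{181 b}{100} + b \left(14 + b\right)$
$\left(365158 + 228474\right) \left(R{\left(223,536 \right)} + 378933\right) = \left(365158 + 228474\right) \left(\frac{1}{100} \cdot 223 \left(1581 + 100 \cdot 223\right) + 378933\right) = 593632 \left(\frac{1}{100} \cdot 223 \left(1581 + 22300\right) + 378933\right) = 593632 \left(\frac{1}{100} \cdot 223 \cdot 23881 + 378933\right) = 593632 \left(\frac{5325463}{100} + 378933\right) = 593632 \cdot \frac{43218763}{100} = \frac{6414010179304}{25}$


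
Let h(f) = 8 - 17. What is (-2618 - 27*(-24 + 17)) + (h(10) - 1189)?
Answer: -3627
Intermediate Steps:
h(f) = -9
(-2618 - 27*(-24 + 17)) + (h(10) - 1189) = (-2618 - 27*(-24 + 17)) + (-9 - 1189) = (-2618 - 27*(-7)) - 1198 = (-2618 + 189) - 1198 = -2429 - 1198 = -3627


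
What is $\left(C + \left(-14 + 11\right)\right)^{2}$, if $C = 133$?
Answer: $16900$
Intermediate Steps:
$\left(C + \left(-14 + 11\right)\right)^{2} = \left(133 + \left(-14 + 11\right)\right)^{2} = \left(133 - 3\right)^{2} = 130^{2} = 16900$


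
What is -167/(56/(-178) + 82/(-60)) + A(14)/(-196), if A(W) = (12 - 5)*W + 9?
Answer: 86914117/879844 ≈ 98.784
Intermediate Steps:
A(W) = 9 + 7*W (A(W) = 7*W + 9 = 9 + 7*W)
-167/(56/(-178) + 82/(-60)) + A(14)/(-196) = -167/(56/(-178) + 82/(-60)) + (9 + 7*14)/(-196) = -167/(56*(-1/178) + 82*(-1/60)) + (9 + 98)*(-1/196) = -167/(-28/89 - 41/30) + 107*(-1/196) = -167/(-4489/2670) - 107/196 = -167*(-2670/4489) - 107/196 = 445890/4489 - 107/196 = 86914117/879844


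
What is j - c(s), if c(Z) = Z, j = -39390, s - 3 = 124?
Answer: -39517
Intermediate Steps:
s = 127 (s = 3 + 124 = 127)
j - c(s) = -39390 - 1*127 = -39390 - 127 = -39517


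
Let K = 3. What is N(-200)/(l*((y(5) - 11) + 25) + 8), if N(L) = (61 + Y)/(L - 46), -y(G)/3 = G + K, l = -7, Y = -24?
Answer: -37/19188 ≈ -0.0019283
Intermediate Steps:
y(G) = -9 - 3*G (y(G) = -3*(G + 3) = -3*(3 + G) = -9 - 3*G)
N(L) = 37/(-46 + L) (N(L) = (61 - 24)/(L - 46) = 37/(-46 + L))
N(-200)/(l*((y(5) - 11) + 25) + 8) = (37/(-46 - 200))/(-7*(((-9 - 3*5) - 11) + 25) + 8) = (37/(-246))/(-7*(((-9 - 15) - 11) + 25) + 8) = (37*(-1/246))/(-7*((-24 - 11) + 25) + 8) = -37/(246*(-7*(-35 + 25) + 8)) = -37/(246*(-7*(-10) + 8)) = -37/(246*(70 + 8)) = -37/246/78 = -37/246*1/78 = -37/19188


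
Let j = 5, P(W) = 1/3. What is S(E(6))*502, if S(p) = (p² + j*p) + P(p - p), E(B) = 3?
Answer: 36646/3 ≈ 12215.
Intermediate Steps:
P(W) = ⅓
S(p) = ⅓ + p² + 5*p (S(p) = (p² + 5*p) + ⅓ = ⅓ + p² + 5*p)
S(E(6))*502 = (⅓ + 3² + 5*3)*502 = (⅓ + 9 + 15)*502 = (73/3)*502 = 36646/3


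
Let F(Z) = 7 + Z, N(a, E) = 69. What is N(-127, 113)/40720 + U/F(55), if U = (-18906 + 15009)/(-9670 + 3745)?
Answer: 6134433/498616400 ≈ 0.012303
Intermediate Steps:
U = 1299/1975 (U = -3897/(-5925) = -3897*(-1/5925) = 1299/1975 ≈ 0.65772)
N(-127, 113)/40720 + U/F(55) = 69/40720 + 1299/(1975*(7 + 55)) = 69*(1/40720) + (1299/1975)/62 = 69/40720 + (1299/1975)*(1/62) = 69/40720 + 1299/122450 = 6134433/498616400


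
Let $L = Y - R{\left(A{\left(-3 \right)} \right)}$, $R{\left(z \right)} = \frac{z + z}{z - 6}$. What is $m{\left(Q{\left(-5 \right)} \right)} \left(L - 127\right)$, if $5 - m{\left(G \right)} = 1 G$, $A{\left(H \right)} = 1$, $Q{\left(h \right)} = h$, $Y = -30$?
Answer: $-1566$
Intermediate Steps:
$R{\left(z \right)} = \frac{2 z}{-6 + z}$
$L = - \frac{148}{5}$ ($L = -30 - 2 \cdot 1 \frac{1}{-6 + 1} = -30 - 2 \cdot 1 \frac{1}{-5} = -30 - 2 \cdot 1 \left(- \frac{1}{5}\right) = -30 - - \frac{2}{5} = -30 + \frac{2}{5} = - \frac{148}{5} \approx -29.6$)
$m{\left(G \right)} = 5 - G$ ($m{\left(G \right)} = 5 - 1 G = 5 - G$)
$m{\left(Q{\left(-5 \right)} \right)} \left(L - 127\right) = \left(5 - -5\right) \left(- \frac{148}{5} - 127\right) = \left(5 + 5\right) \left(- \frac{783}{5}\right) = 10 \left(- \frac{783}{5}\right) = -1566$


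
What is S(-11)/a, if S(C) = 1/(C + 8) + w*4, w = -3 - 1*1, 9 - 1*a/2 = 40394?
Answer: 49/242310 ≈ 0.00020222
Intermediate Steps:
a = -80770 (a = 18 - 2*40394 = 18 - 80788 = -80770)
w = -4 (w = -3 - 1 = -4)
S(C) = -16 + 1/(8 + C) (S(C) = 1/(C + 8) - 4*4 = 1/(8 + C) - 16 = -16 + 1/(8 + C))
S(-11)/a = ((-127 - 16*(-11))/(8 - 11))/(-80770) = ((-127 + 176)/(-3))*(-1/80770) = -1/3*49*(-1/80770) = -49/3*(-1/80770) = 49/242310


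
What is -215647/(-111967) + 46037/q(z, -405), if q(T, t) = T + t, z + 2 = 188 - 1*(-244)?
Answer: 5160015954/2799175 ≈ 1843.4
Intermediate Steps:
z = 430 (z = -2 + (188 - 1*(-244)) = -2 + (188 + 244) = -2 + 432 = 430)
-215647/(-111967) + 46037/q(z, -405) = -215647/(-111967) + 46037/(430 - 405) = -215647*(-1/111967) + 46037/25 = 215647/111967 + 46037*(1/25) = 215647/111967 + 46037/25 = 5160015954/2799175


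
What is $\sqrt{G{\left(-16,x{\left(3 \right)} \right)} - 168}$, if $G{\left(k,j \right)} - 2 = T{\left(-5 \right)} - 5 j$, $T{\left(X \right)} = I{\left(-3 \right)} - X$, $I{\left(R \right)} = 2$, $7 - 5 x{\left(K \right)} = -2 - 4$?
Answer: $2 i \sqrt{43} \approx 13.115 i$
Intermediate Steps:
$x{\left(K \right)} = \frac{13}{5}$ ($x{\left(K \right)} = \frac{7}{5} - \frac{-2 - 4}{5} = \frac{7}{5} - - \frac{6}{5} = \frac{7}{5} + \frac{6}{5} = \frac{13}{5}$)
$T{\left(X \right)} = 2 - X$
$G{\left(k,j \right)} = 9 - 5 j$ ($G{\left(k,j \right)} = 2 - \left(-7 + 5 j\right) = 9 - 5 j$)
$\sqrt{G{\left(-16,x{\left(3 \right)} \right)} - 168} = \sqrt{\left(9 - 13\right) - 168} = \sqrt{-4 - 168} = \sqrt{-172} = 2 i \sqrt{43}$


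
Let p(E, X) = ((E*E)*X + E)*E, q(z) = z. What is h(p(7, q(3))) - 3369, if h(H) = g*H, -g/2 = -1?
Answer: -1213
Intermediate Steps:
g = 2 (g = -2*(-1) = 2)
p(E, X) = E*(E + X*E**2) (p(E, X) = (E**2*X + E)*E = (X*E**2 + E)*E = (E + X*E**2)*E = E*(E + X*E**2))
h(H) = 2*H
h(p(7, q(3))) - 3369 = 2*(7**2*(1 + 7*3)) - 3369 = 2*(49*(1 + 21)) - 3369 = 2*(49*22) - 3369 = 2*1078 - 3369 = 2156 - 3369 = -1213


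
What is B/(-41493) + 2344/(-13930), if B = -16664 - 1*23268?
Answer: 229496584/288998745 ≈ 0.79411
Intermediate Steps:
B = -39932 (B = -16664 - 23268 = -39932)
B/(-41493) + 2344/(-13930) = -39932/(-41493) + 2344/(-13930) = -39932*(-1/41493) + 2344*(-1/13930) = 39932/41493 - 1172/6965 = 229496584/288998745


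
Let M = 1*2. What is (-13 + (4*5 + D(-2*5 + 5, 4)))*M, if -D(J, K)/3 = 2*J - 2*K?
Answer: 122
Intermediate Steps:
D(J, K) = -6*J + 6*K (D(J, K) = -3*(2*J - 2*K) = -3*(-2*K + 2*J) = -6*J + 6*K)
M = 2
(-13 + (4*5 + D(-2*5 + 5, 4)))*M = (-13 + (4*5 + (-6*(-2*5 + 5) + 6*4)))*2 = (-13 + (20 + (-6*(-10 + 5) + 24)))*2 = (-13 + (20 + (-6*(-5) + 24)))*2 = (-13 + (20 + (30 + 24)))*2 = (-13 + (20 + 54))*2 = (-13 + 74)*2 = 61*2 = 122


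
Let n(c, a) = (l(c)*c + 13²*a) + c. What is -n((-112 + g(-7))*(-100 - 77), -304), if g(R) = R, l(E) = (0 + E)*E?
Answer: -9344599266734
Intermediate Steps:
l(E) = E² (l(E) = E*E = E²)
n(c, a) = c + c³ + 169*a (n(c, a) = (c²*c + 13²*a) + c = (c³ + 169*a) + c = c + c³ + 169*a)
-n((-112 + g(-7))*(-100 - 77), -304) = -((-112 - 7)*(-100 - 77) + ((-112 - 7)*(-100 - 77))³ + 169*(-304)) = -(-119*(-177) + (-119*(-177))³ - 51376) = -(21063 + 21063³ - 51376) = -(21063 + 9344599297047 - 51376) = -1*9344599266734 = -9344599266734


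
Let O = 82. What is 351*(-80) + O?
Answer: -27998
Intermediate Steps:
351*(-80) + O = 351*(-80) + 82 = -28080 + 82 = -27998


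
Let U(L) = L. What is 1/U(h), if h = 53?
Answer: 1/53 ≈ 0.018868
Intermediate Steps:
1/U(h) = 1/53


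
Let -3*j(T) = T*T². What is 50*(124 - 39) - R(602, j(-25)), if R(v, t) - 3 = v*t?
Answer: -9393509/3 ≈ -3.1312e+6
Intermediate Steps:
j(T) = -T³/3 (j(T) = -T*T²/3 = -T³/3)
R(v, t) = 3 + t*v (R(v, t) = 3 + v*t = 3 + t*v)
50*(124 - 39) - R(602, j(-25)) = 50*(124 - 39) - (3 - ⅓*(-25)³*602) = 50*85 - (3 - ⅓*(-15625)*602) = 4250 - (3 + (15625/3)*602) = 4250 - (3 + 9406250/3) = 4250 - 1*9406259/3 = 4250 - 9406259/3 = -9393509/3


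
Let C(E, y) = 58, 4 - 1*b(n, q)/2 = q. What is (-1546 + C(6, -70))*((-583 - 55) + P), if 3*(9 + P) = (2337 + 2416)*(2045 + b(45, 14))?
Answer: -4772950464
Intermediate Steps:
b(n, q) = 8 - 2*q
P = 3208266 (P = -9 + ((2337 + 2416)*(2045 + (8 - 2*14)))/3 = -9 + (4753*(2045 + (8 - 28)))/3 = -9 + (4753*(2045 - 20))/3 = -9 + (4753*2025)/3 = -9 + (⅓)*9624825 = -9 + 3208275 = 3208266)
(-1546 + C(6, -70))*((-583 - 55) + P) = (-1546 + 58)*((-583 - 55) + 3208266) = -1488*(-638 + 3208266) = -1488*3207628 = -4772950464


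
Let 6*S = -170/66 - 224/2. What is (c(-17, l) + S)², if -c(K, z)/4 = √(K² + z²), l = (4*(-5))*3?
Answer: 2453725657/39204 + 15124*√3889/99 ≈ 72116.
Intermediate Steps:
l = -60 (l = -20*3 = -60)
c(K, z) = -4*√(K² + z²)
S = -3781/198 (S = (-170/66 - 224/2)/6 = (-170*1/66 - 224*½)/6 = (-85/33 - 112)/6 = (⅙)*(-3781/33) = -3781/198 ≈ -19.096)
(c(-17, l) + S)² = (-4*√((-17)² + (-60)²) - 3781/198)² = (-4*√(289 + 3600) - 3781/198)² = (-4*√3889 - 3781/198)² = (-3781/198 - 4*√3889)²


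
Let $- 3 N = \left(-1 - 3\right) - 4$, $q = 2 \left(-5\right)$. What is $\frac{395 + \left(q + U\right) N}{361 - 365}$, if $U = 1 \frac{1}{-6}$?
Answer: $- \frac{3311}{36} \approx -91.972$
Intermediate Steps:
$U = - \frac{1}{6}$ ($U = 1 \left(- \frac{1}{6}\right) = - \frac{1}{6} \approx -0.16667$)
$q = -10$
$N = \frac{8}{3}$ ($N = - \frac{\left(-1 - 3\right) - 4}{3} = - \frac{-4 - 4}{3} = \left(- \frac{1}{3}\right) \left(-8\right) = \frac{8}{3} \approx 2.6667$)
$\frac{395 + \left(q + U\right) N}{361 - 365} = \frac{395 + \left(-10 - \frac{1}{6}\right) \frac{8}{3}}{361 - 365} = \frac{395 - \frac{244}{9}}{-4} = \left(395 - \frac{244}{9}\right) \left(- \frac{1}{4}\right) = \frac{3311}{9} \left(- \frac{1}{4}\right) = - \frac{3311}{36}$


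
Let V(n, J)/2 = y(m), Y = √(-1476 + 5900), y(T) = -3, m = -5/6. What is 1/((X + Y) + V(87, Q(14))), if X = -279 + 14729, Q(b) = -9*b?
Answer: 3611/52156178 - √1106/104312356 ≈ 6.8916e-5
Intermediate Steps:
m = -⅚ (m = -5*⅙ = -⅚ ≈ -0.83333)
X = 14450
Y = 2*√1106 (Y = √4424 = 2*√1106 ≈ 66.513)
V(n, J) = -6 (V(n, J) = 2*(-3) = -6)
1/((X + Y) + V(87, Q(14))) = 1/((14450 + 2*√1106) - 6) = 1/(14444 + 2*√1106)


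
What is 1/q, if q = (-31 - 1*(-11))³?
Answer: -1/8000 ≈ -0.00012500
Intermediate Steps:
q = -8000 (q = (-31 + 11)³ = (-20)³ = -8000)
1/q = 1/(-8000) = -1/8000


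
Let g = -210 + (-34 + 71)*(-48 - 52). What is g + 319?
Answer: -3591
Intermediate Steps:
g = -3910 (g = -210 + 37*(-100) = -210 - 3700 = -3910)
g + 319 = -3910 + 319 = -3591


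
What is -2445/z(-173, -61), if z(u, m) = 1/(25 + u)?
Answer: 361860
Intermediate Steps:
-2445/z(-173, -61) = -2445/(1/(25 - 173)) = -2445/(1/(-148)) = -2445/(-1/148) = -2445*(-148) = 361860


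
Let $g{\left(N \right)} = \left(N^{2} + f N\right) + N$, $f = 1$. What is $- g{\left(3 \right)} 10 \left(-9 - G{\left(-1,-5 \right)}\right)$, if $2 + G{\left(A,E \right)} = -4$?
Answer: $450$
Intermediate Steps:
$G{\left(A,E \right)} = -6$ ($G{\left(A,E \right)} = -2 - 4 = -6$)
$g{\left(N \right)} = N^{2} + 2 N$ ($g{\left(N \right)} = \left(N^{2} + 1 N\right) + N = \left(N^{2} + N\right) + N = \left(N + N^{2}\right) + N = N^{2} + 2 N$)
$- g{\left(3 \right)} 10 \left(-9 - G{\left(-1,-5 \right)}\right) = - 3 \left(2 + 3\right) 10 \left(-9 - -6\right) = - 3 \cdot 5 \cdot 10 \left(-9 + 6\right) = - 15 \cdot 10 \left(-3\right) = - 150 \left(-3\right) = \left(-1\right) \left(-450\right) = 450$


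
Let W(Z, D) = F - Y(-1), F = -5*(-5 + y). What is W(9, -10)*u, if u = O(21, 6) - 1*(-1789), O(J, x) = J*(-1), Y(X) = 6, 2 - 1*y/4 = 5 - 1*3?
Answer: 33592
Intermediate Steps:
y = 0 (y = 8 - 4*(5 - 1*3) = 8 - 4*(5 - 3) = 8 - 4*2 = 8 - 8 = 0)
O(J, x) = -J
F = 25 (F = -5*(-5 + 0) = -5*(-5) = 25)
W(Z, D) = 19 (W(Z, D) = 25 - 1*6 = 25 - 6 = 19)
u = 1768 (u = -1*21 - 1*(-1789) = -21 + 1789 = 1768)
W(9, -10)*u = 19*1768 = 33592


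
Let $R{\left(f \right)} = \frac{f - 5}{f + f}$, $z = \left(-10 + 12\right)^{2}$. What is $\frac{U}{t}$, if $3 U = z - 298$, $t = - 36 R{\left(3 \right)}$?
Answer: $- \frac{49}{6} \approx -8.1667$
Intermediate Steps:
$z = 4$ ($z = 2^{2} = 4$)
$R{\left(f \right)} = \frac{-5 + f}{2 f}$ ($R{\left(f \right)} = \frac{f - 5}{2 f} = \left(-5 + f\right) \frac{1}{2 f} = \frac{-5 + f}{2 f}$)
$t = 12$ ($t = - 36 \frac{-5 + 3}{2 \cdot 3} = - 36 \cdot \frac{1}{2} \cdot \frac{1}{3} \left(-2\right) = \left(-36\right) \left(- \frac{1}{3}\right) = 12$)
$U = -98$ ($U = \frac{4 - 298}{3} = \frac{1}{3} \left(-294\right) = -98$)
$\frac{U}{t} = - \frac{98}{12} = \left(-98\right) \frac{1}{12} = - \frac{49}{6}$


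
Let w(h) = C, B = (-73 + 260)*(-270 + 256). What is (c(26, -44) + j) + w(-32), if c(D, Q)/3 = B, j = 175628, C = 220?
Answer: 167994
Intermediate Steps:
B = -2618 (B = 187*(-14) = -2618)
c(D, Q) = -7854 (c(D, Q) = 3*(-2618) = -7854)
w(h) = 220
(c(26, -44) + j) + w(-32) = (-7854 + 175628) + 220 = 167774 + 220 = 167994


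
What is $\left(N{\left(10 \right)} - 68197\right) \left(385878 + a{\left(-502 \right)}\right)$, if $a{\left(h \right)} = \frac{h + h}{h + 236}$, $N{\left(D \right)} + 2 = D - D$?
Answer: $- \frac{3500127900924}{133} \approx -2.6317 \cdot 10^{10}$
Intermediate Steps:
$N{\left(D \right)} = -2$ ($N{\left(D \right)} = -2 + \left(D - D\right) = -2 + 0 = -2$)
$a{\left(h \right)} = \frac{2 h}{236 + h}$
$\left(N{\left(10 \right)} - 68197\right) \left(385878 + a{\left(-502 \right)}\right) = \left(-2 - 68197\right) \left(385878 + 2 \left(-502\right) \frac{1}{236 - 502}\right) = - 68199 \left(385878 + 2 \left(-502\right) \frac{1}{-266}\right) = - 68199 \left(385878 + 2 \left(-502\right) \left(- \frac{1}{266}\right)\right) = - 68199 \left(385878 + \frac{502}{133}\right) = \left(-68199\right) \frac{51322276}{133} = - \frac{3500127900924}{133}$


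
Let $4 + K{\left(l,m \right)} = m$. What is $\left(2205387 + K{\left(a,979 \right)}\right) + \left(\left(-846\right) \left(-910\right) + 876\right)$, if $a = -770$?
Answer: $2977098$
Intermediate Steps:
$K{\left(l,m \right)} = -4 + m$
$\left(2205387 + K{\left(a,979 \right)}\right) + \left(\left(-846\right) \left(-910\right) + 876\right) = \left(2205387 + \left(-4 + 979\right)\right) + \left(\left(-846\right) \left(-910\right) + 876\right) = \left(2205387 + 975\right) + \left(769860 + 876\right) = 2206362 + 770736 = 2977098$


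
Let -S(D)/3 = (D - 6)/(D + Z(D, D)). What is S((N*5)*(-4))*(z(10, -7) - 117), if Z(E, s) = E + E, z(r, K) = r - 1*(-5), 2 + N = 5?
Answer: 561/5 ≈ 112.20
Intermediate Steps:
N = 3 (N = -2 + 5 = 3)
z(r, K) = 5 + r (z(r, K) = r + 5 = 5 + r)
Z(E, s) = 2*E
S(D) = -(-6 + D)/D (S(D) = -3*(D - 6)/(D + 2*D) = -3*(-6 + D)/(3*D) = -3*(-6 + D)*1/(3*D) = -(-6 + D)/D)
S((N*5)*(-4))*(z(10, -7) - 117) = ((6 - 3*5*(-4))/(((3*5)*(-4))))*((5 + 10) - 117) = ((6 - 15*(-4))/((15*(-4))))*(15 - 117) = ((6 - 1*(-60))/(-60))*(-102) = -(6 + 60)/60*(-102) = -1/60*66*(-102) = -11/10*(-102) = 561/5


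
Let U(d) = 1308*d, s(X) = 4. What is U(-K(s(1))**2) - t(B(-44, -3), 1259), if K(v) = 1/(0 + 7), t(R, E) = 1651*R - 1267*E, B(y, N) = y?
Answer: 81720745/49 ≈ 1.6678e+6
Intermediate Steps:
t(R, E) = -1267*E + 1651*R
K(v) = 1/7
U(-K(s(1))**2) - t(B(-44, -3), 1259) = 1308*(-(1/7)**2) - (-1267*1259 + 1651*(-44)) = 1308*(-1*1/49) - (-1595153 - 72644) = 1308*(-1/49) - 1*(-1667797) = -1308/49 + 1667797 = 81720745/49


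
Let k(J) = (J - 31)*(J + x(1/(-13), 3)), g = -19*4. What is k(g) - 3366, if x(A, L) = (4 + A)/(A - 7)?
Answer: 443929/92 ≈ 4825.3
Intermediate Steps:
x(A, L) = (4 + A)/(-7 + A)
g = -76
k(J) = (-31 + J)*(-51/92 + J) (k(J) = (J - 31)*(J + (4 + 1/(-13))/(-7 + 1/(-13))) = (-31 + J)*(J + (4 - 1/13)/(-7 - 1/13)) = (-31 + J)*(J + (51/13)/(-92/13)) = (-31 + J)*(J - 13/92*51/13) = (-31 + J)*(J - 51/92) = (-31 + J)*(-51/92 + J))
k(g) - 3366 = (1581/92 + (-76)**2 - 2903/92*(-76)) - 3366 = (1581/92 + 5776 + 55157/23) - 3366 = 753601/92 - 3366 = 443929/92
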